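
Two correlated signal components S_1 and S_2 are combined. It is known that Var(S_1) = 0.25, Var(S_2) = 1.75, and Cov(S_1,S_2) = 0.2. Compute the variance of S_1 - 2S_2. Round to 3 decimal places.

6.450

Var(S_1 - 2S_2) = (1)²·Var(S_1) + (-2)²·Var(S_2) + 2·(1)·(-2)·Cov(S_1,S_2)
= 1·0.25 + 4·1.75 + -4·0.2 = 6.45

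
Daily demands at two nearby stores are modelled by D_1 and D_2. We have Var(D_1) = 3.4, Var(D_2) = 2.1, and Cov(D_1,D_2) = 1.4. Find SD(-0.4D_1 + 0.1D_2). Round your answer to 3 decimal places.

Var(-0.4D_1 + 0.1D_2) = (-0.4)²·Var(D_1) + (0.1)²·Var(D_2) + 2·(-0.4)·(0.1)·Cov(D_1,D_2)
= 0.16·3.4 + 0.01·2.1 + -0.08·1.4 = 0.453
SD(-0.4D_1 + 0.1D_2) = √0.453 ≈ 0.673

0.673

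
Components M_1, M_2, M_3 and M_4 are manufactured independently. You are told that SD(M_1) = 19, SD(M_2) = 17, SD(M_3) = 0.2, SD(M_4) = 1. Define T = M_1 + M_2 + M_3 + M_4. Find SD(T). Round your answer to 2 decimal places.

25.52

Var(M_1) = 361, Var(M_2) = 289, Var(M_3) = 0.04, Var(M_4) = 1
By independence, Var(T) = (1)²Var(M_1) + (1)²Var(M_2) + (1)²Var(M_3) + (1)²Var(M_4)
= (1)²·361 + (1)²·289 + (1)²·0.04 + (1)²·1 = 651.04
SD(T) = √651.04 ≈ 25.52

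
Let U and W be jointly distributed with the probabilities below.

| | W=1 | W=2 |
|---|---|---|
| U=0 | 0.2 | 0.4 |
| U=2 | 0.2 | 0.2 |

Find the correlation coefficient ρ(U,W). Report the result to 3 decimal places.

E[U] = 0.8,  E[W] = 1.6
E[UW] = 1.2
cov(U,W) = E[UW] − E[U]E[W] = 1.2 − (0.8)(1.6) = -0.08
V(U) = 0.96,  V(W) = 0.24
ρ = -0.08 / √(0.96·0.24) ≈ -0.167

-0.167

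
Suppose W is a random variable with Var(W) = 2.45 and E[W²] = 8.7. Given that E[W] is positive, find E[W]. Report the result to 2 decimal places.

(E[W])² = E[W²] − Var(W) = 8.7 − 2.45 = 6.25
E[W] = √6.25 = 2.5

2.50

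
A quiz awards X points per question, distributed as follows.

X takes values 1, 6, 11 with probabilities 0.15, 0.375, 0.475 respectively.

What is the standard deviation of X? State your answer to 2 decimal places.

3.60

E[X] = (1)(0.15) + (6)(0.375) + (11)(0.475) = 7.625
E[X²] = (1)²(0.15) + (6)²(0.375) + (11)²(0.475) = 71.125
V(X) = E[X²] − (E[X])² = 71.125 − (7.625)² = 12.984375
SD(X) = √12.984375 ≈ 3.60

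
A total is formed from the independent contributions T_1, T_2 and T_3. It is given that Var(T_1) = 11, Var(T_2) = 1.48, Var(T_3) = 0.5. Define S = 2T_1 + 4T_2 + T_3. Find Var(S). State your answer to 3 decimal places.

68.180

By independence, Var(S) = (2)²Var(T_1) + (4)²Var(T_2) + (1)²Var(T_3)
= (2)²·11 + (4)²·1.48 + (1)²·0.5 = 68.18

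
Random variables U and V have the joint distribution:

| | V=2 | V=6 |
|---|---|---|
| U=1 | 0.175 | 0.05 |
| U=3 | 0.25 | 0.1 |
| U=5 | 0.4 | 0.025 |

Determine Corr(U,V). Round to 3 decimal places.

-0.202

E[U] = 3.4,  E[V] = 2.7
E[UV] = 8.7
Cov(U,V) = E[UV] − E[U]E[V] = 8.7 − (3.4)(2.7) = -0.48
var(U) = 2.44,  var(V) = 2.31
ρ = -0.48 / √(2.44·2.31) ≈ -0.202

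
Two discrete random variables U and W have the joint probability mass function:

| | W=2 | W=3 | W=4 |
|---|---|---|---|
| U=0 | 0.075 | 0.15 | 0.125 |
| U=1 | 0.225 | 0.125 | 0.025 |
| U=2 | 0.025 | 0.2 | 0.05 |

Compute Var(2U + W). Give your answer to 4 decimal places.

E[U] = 0.925,  E[W] = 2.875,  E[UW] = 2.625
Var(U) = 1.475 − (0.925)² = 0.619375;  Var(W) = 8.775 − (2.875)² = 0.509375
Cov(U,W) = 2.625 − (0.925)(2.875) = -0.034375
Var(2U + W) = (2)²·0.619375 + (1)²·0.509375 + 2·(2)·(1)·-0.034375 = 2.849375

2.8494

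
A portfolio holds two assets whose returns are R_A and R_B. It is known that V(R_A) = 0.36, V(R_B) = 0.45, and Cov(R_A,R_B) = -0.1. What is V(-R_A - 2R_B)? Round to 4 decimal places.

1.7600

V(-R_A - 2R_B) = (-1)²·V(R_A) + (-2)²·V(R_B) + 2·(-1)·(-2)·Cov(R_A,R_B)
= 1·0.36 + 4·0.45 + 4·-0.1 = 1.76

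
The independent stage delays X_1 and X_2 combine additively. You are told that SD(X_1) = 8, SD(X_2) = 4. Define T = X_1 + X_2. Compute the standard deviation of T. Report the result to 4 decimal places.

var(X_1) = 64, var(X_2) = 16
By independence, var(T) = (1)²var(X_1) + (1)²var(X_2)
= (1)²·64 + (1)²·16 = 80
SD(T) = √80 ≈ 8.9443

8.9443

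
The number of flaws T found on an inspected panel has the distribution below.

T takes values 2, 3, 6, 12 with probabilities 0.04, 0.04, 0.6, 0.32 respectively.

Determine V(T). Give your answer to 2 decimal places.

E[T] = (2)(0.04) + (3)(0.04) + (6)(0.6) + (12)(0.32) = 7.64
E[T²] = (2)²(0.04) + (3)²(0.04) + (6)²(0.6) + (12)²(0.32) = 68.2
V(T) = E[T²] − (E[T])² = 68.2 − (7.64)² = 9.8304

9.83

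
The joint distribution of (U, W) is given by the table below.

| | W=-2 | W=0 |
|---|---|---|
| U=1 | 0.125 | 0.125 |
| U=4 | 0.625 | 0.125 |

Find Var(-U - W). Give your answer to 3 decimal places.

1.688

E[U] = 3.25,  E[W] = -1.5,  E[UW] = -5.25
Var(U) = 12.25 − (3.25)² = 1.6875;  Var(W) = 3 − (-1.5)² = 0.75
cov(U,W) = -5.25 − (3.25)(-1.5) = -0.375
Var(-U - W) = (-1)²·1.6875 + (-1)²·0.75 + 2·(-1)·(-1)·-0.375 = 1.6875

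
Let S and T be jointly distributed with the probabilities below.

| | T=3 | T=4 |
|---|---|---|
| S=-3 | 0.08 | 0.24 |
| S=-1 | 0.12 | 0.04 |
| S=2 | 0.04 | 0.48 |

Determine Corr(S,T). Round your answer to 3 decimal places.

0.270

E[S] = -0.08,  E[T] = 3.76
E[ST] = -0.04
cov(S,T) = E[ST] − E[S]E[T] = -0.04 − (-0.08)(3.76) = 0.2608
Var(S) = 5.1136,  Var(T) = 0.1824
ρ = 0.2608 / √(5.1136·0.1824) ≈ 0.270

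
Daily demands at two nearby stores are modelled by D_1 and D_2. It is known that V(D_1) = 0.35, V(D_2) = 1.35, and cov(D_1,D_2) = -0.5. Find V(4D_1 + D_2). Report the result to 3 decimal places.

V(4D_1 + D_2) = (4)²·V(D_1) + (1)²·V(D_2) + 2·(4)·(1)·cov(D_1,D_2)
= 16·0.35 + 1·1.35 + 8·-0.5 = 2.95

2.950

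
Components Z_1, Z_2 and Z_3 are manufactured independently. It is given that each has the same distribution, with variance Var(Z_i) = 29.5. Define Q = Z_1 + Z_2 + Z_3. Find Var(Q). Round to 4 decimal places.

By independence, Var(Q) = (1)²Var(Z_1) + (1)²Var(Z_2) + (1)²Var(Z_3)
= (1)²·29.5 + (1)²·29.5 + (1)²·29.5 = 88.5

88.5000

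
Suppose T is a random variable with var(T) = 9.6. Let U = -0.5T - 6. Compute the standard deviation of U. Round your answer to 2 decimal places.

1.55

var(-0.5T - 6) = (-0.5)²·9.6 = 2.4
SD(U) = √2.4 ≈ 1.55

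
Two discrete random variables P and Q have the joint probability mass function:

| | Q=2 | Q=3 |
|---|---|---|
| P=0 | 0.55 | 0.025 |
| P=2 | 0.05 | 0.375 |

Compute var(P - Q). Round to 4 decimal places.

E[P] = 0.85,  E[Q] = 2.4,  E[PQ] = 2.45
var(P) = 1.7 − (0.85)² = 0.9775;  var(Q) = 6 − (2.4)² = 0.24
cov(P,Q) = 2.45 − (0.85)(2.4) = 0.41
var(P - Q) = (1)²·0.9775 + (-1)²·0.24 + 2·(1)·(-1)·0.41 = 0.3975

0.3975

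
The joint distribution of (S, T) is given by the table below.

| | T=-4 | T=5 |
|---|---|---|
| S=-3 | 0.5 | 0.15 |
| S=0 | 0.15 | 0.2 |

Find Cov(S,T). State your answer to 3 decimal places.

2.093

E[S] = -1.95,  E[T] = -0.85
E[ST] = 3.75
Cov(S,T) = E[ST] − E[S]E[T] = 3.75 − (-1.95)(-0.85) = 2.0925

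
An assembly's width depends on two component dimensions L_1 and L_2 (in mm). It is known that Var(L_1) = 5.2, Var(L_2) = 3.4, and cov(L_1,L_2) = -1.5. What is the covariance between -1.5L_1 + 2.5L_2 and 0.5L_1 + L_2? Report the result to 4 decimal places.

cov(-1.5L_1 + 2.5L_2, 0.5L_1 + L_2) = (-1.5)(0.5)Var(L_1) + (2.5)(1)Var(L_2) + [(-1.5)(1) + (2.5)(0.5)]cov(L_1,L_2)
= -0.75·5.2 + 2.5·3.4 + -0.25·-1.5 = 4.975

4.9750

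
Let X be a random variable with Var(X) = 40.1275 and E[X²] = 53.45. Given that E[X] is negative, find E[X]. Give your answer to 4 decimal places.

-3.6500

(E[X])² = E[X²] − Var(X) = 53.45 − 40.1275 = 13.3225
E[X] = −√13.3225 = -3.65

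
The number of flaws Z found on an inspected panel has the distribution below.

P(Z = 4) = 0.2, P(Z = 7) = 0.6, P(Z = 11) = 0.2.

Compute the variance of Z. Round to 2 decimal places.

E[Z] = (4)(0.2) + (7)(0.6) + (11)(0.2) = 7.2
E[Z²] = (4)²(0.2) + (7)²(0.6) + (11)²(0.2) = 56.8
V(Z) = E[Z²] − (E[Z])² = 56.8 − (7.2)² = 4.96

4.96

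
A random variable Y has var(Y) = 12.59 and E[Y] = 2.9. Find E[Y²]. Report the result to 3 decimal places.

21.000

E[Y²] = var(Y) + (E[Y])² = 12.59 + (2.9)² = 21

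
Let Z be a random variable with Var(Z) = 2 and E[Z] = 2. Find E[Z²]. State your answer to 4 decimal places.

6.0000

E[Z²] = Var(Z) + (E[Z])² = 2 + (2)² = 6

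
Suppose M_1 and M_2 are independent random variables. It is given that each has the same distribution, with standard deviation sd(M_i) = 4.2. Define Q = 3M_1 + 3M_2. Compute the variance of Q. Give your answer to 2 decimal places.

Var(M_i) = (4.2)² = 17.64
By independence, Var(Q) = (3)²Var(M_1) + (3)²Var(M_2)
= (3)²·17.64 + (3)²·17.64 = 317.52

317.52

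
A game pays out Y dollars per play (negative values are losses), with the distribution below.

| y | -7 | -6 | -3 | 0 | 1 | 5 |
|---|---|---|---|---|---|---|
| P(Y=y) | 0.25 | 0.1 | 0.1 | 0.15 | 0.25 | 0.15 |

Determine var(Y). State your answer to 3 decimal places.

18.028

E[Y] = (-7)(0.25) + (-6)(0.1) + (-3)(0.1) + (0)(0.15) + (1)(0.25) + (5)(0.15) = -1.65
E[Y²] = (-7)²(0.25) + (-6)²(0.1) + (-3)²(0.1) + (0)²(0.15) + (1)²(0.25) + (5)²(0.15) = 20.75
var(Y) = E[Y²] − (E[Y])² = 20.75 − (-1.65)² = 18.0275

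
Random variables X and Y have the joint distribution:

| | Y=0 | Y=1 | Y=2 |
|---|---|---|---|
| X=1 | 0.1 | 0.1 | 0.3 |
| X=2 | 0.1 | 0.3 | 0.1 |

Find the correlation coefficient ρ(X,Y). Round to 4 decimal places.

E[X] = 1.5,  E[Y] = 1.2
E[XY] = 1.7
Cov(X,Y) = E[XY] − E[X]E[Y] = 1.7 − (1.5)(1.2) = -0.1
Var(X) = 0.25,  Var(Y) = 0.56
ρ = -0.1 / √(0.25·0.56) ≈ -0.2673

-0.2673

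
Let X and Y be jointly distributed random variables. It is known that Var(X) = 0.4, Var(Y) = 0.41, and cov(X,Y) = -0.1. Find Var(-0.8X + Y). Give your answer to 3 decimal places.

Var(-0.8X + Y) = (-0.8)²·Var(X) + (1)²·Var(Y) + 2·(-0.8)·(1)·cov(X,Y)
= 0.64·0.4 + 1·0.41 + -1.6·-0.1 = 0.826

0.826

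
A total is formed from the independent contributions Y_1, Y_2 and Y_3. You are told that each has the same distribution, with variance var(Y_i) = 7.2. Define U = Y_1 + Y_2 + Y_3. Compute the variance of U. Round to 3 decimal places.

By independence, var(U) = (1)²var(Y_1) + (1)²var(Y_2) + (1)²var(Y_3)
= (1)²·7.2 + (1)²·7.2 + (1)²·7.2 = 21.6

21.600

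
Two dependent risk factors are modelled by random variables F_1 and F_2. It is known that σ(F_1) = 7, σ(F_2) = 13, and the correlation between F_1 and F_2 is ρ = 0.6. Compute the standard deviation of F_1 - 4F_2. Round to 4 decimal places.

Var(F_1) = (7)² = 49;  Var(F_2) = (13)² = 169
cov(F_1,F_2) = ρ·σ(F_1)·σ(F_2) = 0.6·7·13 = 54.6
Var(F_1 - 4F_2) = (1)²·Var(F_1) + (-4)²·Var(F_2) + 2·(1)·(-4)·cov(F_1,F_2)
= 1·49 + 16·169 + -8·54.6 = 2316.2
σ(F_1 - 4F_2) = √2316.2 ≈ 48.1269

48.1269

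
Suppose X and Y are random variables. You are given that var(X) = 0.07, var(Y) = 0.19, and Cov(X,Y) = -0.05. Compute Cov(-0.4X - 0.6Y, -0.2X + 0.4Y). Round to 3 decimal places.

-0.038

Cov(-0.4X - 0.6Y, -0.2X + 0.4Y) = (-0.4)(-0.2)var(X) + (-0.6)(0.4)var(Y) + [(-0.4)(0.4) + (-0.6)(-0.2)]Cov(X,Y)
= 0.08·0.07 + -0.24·0.19 + -0.04·-0.05 = -0.038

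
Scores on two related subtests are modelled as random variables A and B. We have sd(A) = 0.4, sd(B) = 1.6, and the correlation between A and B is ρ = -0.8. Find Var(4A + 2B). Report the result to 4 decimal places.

4.6080

Var(A) = (0.4)² = 0.16;  Var(B) = (1.6)² = 2.56
Cov(A,B) = ρ·sd(A)·sd(B) = -0.8·0.4·1.6 = -0.512
Var(4A + 2B) = (4)²·Var(A) + (2)²·Var(B) + 2·(4)·(2)·Cov(A,B)
= 16·0.16 + 4·2.56 + 16·-0.512 = 4.608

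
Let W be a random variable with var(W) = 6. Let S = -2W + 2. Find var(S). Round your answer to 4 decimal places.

24.0000

var(-2W + 2) = (-2)²·var(W) = 4·6 = 24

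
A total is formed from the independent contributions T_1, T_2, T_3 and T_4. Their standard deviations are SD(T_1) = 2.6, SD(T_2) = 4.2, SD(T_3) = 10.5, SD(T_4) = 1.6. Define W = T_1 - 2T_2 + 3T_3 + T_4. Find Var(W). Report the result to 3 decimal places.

1072.130

Var(T_1) = 6.76, Var(T_2) = 17.64, Var(T_3) = 110.25, Var(T_4) = 2.56
By independence, Var(W) = (1)²Var(T_1) + (-2)²Var(T_2) + (3)²Var(T_3) + (1)²Var(T_4)
= (1)²·6.76 + (-2)²·17.64 + (3)²·110.25 + (1)²·2.56 = 1072.13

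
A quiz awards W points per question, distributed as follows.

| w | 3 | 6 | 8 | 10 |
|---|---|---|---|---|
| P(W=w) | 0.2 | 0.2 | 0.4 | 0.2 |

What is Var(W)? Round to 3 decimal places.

5.600

E[W] = (3)(0.2) + (6)(0.2) + (8)(0.4) + (10)(0.2) = 7
E[W²] = (3)²(0.2) + (6)²(0.2) + (8)²(0.4) + (10)²(0.2) = 54.6
Var(W) = E[W²] − (E[W])² = 54.6 − (7)² = 5.6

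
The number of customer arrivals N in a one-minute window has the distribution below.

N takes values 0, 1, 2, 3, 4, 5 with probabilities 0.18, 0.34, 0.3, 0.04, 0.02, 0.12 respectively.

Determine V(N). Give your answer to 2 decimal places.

E[N] = (0)(0.18) + (1)(0.34) + (2)(0.3) + (3)(0.04) + (4)(0.02) + (5)(0.12) = 1.74
E[N²] = (0)²(0.18) + (1)²(0.34) + (2)²(0.3) + (3)²(0.04) + (4)²(0.02) + (5)²(0.12) = 5.22
V(N) = E[N²] − (E[N])² = 5.22 − (1.74)² = 2.1924

2.19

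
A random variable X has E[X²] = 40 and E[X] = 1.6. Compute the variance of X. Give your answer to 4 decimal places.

Var(X) = 40 − (1.6)² = 37.44

37.4400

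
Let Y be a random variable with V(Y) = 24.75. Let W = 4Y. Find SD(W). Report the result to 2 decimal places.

19.90

V(4Y) = (4)²·24.75 = 396
SD(W) = √396 ≈ 19.90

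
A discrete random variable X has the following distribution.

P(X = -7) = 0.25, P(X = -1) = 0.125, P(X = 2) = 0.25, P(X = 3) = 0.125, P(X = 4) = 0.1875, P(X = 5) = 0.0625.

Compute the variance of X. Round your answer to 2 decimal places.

19.06

E[X] = (-7)(0.25) + (-1)(0.125) + (2)(0.25) + (3)(0.125) + (4)(0.1875) + (5)(0.0625) = 0.0625
E[X²] = (-7)²(0.25) + (-1)²(0.125) + (2)²(0.25) + (3)²(0.125) + (4)²(0.1875) + (5)²(0.0625) = 19.0625
Var(X) = E[X²] − (E[X])² = 19.0625 − (0.0625)² = 19.05859375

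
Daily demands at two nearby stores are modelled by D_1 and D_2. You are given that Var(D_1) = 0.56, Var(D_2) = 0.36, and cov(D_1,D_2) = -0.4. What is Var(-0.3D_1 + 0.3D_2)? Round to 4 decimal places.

0.1548

Var(-0.3D_1 + 0.3D_2) = (-0.3)²·Var(D_1) + (0.3)²·Var(D_2) + 2·(-0.3)·(0.3)·cov(D_1,D_2)
= 0.09·0.56 + 0.09·0.36 + -0.18·-0.4 = 0.1548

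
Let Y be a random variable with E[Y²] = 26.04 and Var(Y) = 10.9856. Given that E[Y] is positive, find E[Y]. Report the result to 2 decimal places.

3.88

(E[Y])² = E[Y²] − Var(Y) = 26.04 − 10.9856 = 15.0544
E[Y] = √15.0544 = 3.88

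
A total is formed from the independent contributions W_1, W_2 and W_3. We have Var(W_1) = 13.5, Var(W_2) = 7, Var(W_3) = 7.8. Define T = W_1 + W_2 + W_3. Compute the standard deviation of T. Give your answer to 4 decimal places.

By independence, Var(T) = (1)²Var(W_1) + (1)²Var(W_2) + (1)²Var(W_3)
= (1)²·13.5 + (1)²·7 + (1)²·7.8 = 28.3
σ(T) = √28.3 ≈ 5.3198

5.3198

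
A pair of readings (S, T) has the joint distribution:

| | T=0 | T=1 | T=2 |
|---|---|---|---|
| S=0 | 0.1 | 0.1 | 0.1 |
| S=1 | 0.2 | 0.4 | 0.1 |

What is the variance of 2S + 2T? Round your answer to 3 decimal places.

2.560

E[S] = 0.7,  E[T] = 0.9,  E[ST] = 0.6
Var(S) = 0.7 − (0.7)² = 0.21;  Var(T) = 1.3 − (0.9)² = 0.49
Cov(S,T) = 0.6 − (0.7)(0.9) = -0.03
Var(2S + 2T) = (2)²·0.21 + (2)²·0.49 + 2·(2)·(2)·-0.03 = 2.56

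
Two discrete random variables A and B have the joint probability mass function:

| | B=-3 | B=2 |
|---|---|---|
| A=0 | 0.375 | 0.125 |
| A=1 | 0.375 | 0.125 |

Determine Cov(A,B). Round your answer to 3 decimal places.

E[A] = 0.5,  E[B] = -1.75
E[AB] = -0.875
Cov(A,B) = E[AB] − E[A]E[B] = -0.875 − (0.5)(-1.75) = 0

0.000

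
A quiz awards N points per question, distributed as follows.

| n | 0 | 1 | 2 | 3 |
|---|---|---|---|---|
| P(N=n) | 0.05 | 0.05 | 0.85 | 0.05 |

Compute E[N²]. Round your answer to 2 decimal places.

3.90

E[N²] = (0)²(0.05) + (1)²(0.05) + (2)²(0.85) + (3)²(0.05) = 3.9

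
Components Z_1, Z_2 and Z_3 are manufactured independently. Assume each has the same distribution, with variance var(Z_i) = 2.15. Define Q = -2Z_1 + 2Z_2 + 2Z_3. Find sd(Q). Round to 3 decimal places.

5.079

By independence, var(Q) = (-2)²var(Z_1) + (2)²var(Z_2) + (2)²var(Z_3)
= (-2)²·2.15 + (2)²·2.15 + (2)²·2.15 = 25.8
sd(Q) = √25.8 ≈ 5.079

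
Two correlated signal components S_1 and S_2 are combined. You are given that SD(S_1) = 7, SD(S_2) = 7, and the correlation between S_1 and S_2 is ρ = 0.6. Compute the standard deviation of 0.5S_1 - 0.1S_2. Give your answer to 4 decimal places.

3.1305

V(S_1) = (7)² = 49;  V(S_2) = (7)² = 49
Cov(S_1,S_2) = ρ·SD(S_1)·SD(S_2) = 0.6·7·7 = 29.4
V(0.5S_1 - 0.1S_2) = (0.5)²·V(S_1) + (-0.1)²·V(S_2) + 2·(0.5)·(-0.1)·Cov(S_1,S_2)
= 0.25·49 + 0.01·49 + -0.1·29.4 = 9.8
SD(0.5S_1 - 0.1S_2) = √9.8 ≈ 3.1305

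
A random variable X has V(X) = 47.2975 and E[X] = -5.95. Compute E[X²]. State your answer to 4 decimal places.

E[X²] = V(X) + (E[X])² = 47.2975 + (-5.95)² = 82.7

82.7000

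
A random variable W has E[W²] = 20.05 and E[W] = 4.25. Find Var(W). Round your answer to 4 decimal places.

1.9875

Var(W) = 20.05 − (4.25)² = 1.9875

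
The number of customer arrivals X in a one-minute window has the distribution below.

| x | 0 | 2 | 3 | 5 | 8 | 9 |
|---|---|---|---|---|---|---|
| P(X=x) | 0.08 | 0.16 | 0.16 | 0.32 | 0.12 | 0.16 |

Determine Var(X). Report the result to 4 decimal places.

E[X] = (0)(0.08) + (2)(0.16) + (3)(0.16) + (5)(0.32) + (8)(0.12) + (9)(0.16) = 4.8
E[X²] = (0)²(0.08) + (2)²(0.16) + (3)²(0.16) + (5)²(0.32) + (8)²(0.12) + (9)²(0.16) = 30.72
Var(X) = E[X²] − (E[X])² = 30.72 − (4.8)² = 7.68

7.6800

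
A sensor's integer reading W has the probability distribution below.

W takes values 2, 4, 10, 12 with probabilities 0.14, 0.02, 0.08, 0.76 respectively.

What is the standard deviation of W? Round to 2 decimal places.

E[W] = (2)(0.14) + (4)(0.02) + (10)(0.08) + (12)(0.76) = 10.28
E[W²] = (2)²(0.14) + (4)²(0.02) + (10)²(0.08) + (12)²(0.76) = 118.32
Var(W) = E[W²] − (E[W])² = 118.32 − (10.28)² = 12.6416
SD(W) = √12.6416 ≈ 3.56

3.56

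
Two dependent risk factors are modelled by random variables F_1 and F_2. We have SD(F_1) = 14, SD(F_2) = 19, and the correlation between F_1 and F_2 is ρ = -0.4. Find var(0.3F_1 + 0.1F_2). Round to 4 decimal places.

14.8660

var(F_1) = (14)² = 196;  var(F_2) = (19)² = 361
Cov(F_1,F_2) = ρ·SD(F_1)·SD(F_2) = -0.4·14·19 = -106.4
var(0.3F_1 + 0.1F_2) = (0.3)²·var(F_1) + (0.1)²·var(F_2) + 2·(0.3)·(0.1)·Cov(F_1,F_2)
= 0.09·196 + 0.01·361 + 0.06·-106.4 = 14.866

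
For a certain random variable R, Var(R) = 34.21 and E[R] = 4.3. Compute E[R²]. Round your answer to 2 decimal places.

52.70

E[R²] = Var(R) + (E[R])² = 34.21 + (4.3)² = 52.7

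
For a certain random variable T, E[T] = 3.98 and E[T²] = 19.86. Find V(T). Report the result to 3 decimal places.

V(T) = 19.86 − (3.98)² = 4.0196

4.020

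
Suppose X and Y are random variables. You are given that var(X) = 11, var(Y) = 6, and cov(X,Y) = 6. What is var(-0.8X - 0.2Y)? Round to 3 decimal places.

9.200

var(-0.8X - 0.2Y) = (-0.8)²·var(X) + (-0.2)²·var(Y) + 2·(-0.8)·(-0.2)·cov(X,Y)
= 0.64·11 + 0.04·6 + 0.32·6 = 9.2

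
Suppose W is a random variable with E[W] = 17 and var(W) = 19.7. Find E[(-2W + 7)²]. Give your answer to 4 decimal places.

E[-2W + 7] = -2·17 + 7 = -27
var(-2W + 7) = (-2)²·19.7 = 78.8
E[(-2W + 7)²] = var((-2W + 7)) + (E[(-2W + 7)])² = 78.8 + (-27)² = 807.8

807.8000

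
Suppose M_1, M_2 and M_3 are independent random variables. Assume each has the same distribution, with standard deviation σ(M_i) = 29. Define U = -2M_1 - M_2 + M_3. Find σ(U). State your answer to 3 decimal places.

71.035

Var(M_i) = (29)² = 841
By independence, Var(U) = (-2)²Var(M_1) + (-1)²Var(M_2) + (1)²Var(M_3)
= (-2)²·841 + (-1)²·841 + (1)²·841 = 5046
σ(U) = √5046 ≈ 71.035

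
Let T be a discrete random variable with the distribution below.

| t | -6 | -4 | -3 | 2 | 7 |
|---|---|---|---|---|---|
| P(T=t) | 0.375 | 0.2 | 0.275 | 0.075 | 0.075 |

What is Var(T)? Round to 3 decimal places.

E[T] = (-6)(0.375) + (-4)(0.2) + (-3)(0.275) + (2)(0.075) + (7)(0.075) = -3.2
E[T²] = (-6)²(0.375) + (-4)²(0.2) + (-3)²(0.275) + (2)²(0.075) + (7)²(0.075) = 23.15
Var(T) = E[T²] − (E[T])² = 23.15 − (-3.2)² = 12.91

12.910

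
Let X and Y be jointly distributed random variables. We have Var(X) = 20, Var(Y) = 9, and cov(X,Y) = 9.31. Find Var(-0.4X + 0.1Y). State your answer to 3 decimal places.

2.545

Var(-0.4X + 0.1Y) = (-0.4)²·Var(X) + (0.1)²·Var(Y) + 2·(-0.4)·(0.1)·cov(X,Y)
= 0.16·20 + 0.01·9 + -0.08·9.31 = 2.5452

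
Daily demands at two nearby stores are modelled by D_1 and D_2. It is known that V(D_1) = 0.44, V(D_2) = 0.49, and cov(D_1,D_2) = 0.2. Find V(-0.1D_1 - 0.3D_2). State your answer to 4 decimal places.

0.0605

V(-0.1D_1 - 0.3D_2) = (-0.1)²·V(D_1) + (-0.3)²·V(D_2) + 2·(-0.1)·(-0.3)·cov(D_1,D_2)
= 0.01·0.44 + 0.09·0.49 + 0.06·0.2 = 0.0605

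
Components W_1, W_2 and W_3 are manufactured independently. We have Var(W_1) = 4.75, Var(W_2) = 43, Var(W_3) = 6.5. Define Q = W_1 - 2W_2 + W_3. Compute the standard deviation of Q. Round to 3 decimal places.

By independence, Var(Q) = (1)²Var(W_1) + (-2)²Var(W_2) + (1)²Var(W_3)
= (1)²·4.75 + (-2)²·43 + (1)²·6.5 = 183.25
SD(Q) = √183.25 ≈ 13.537

13.537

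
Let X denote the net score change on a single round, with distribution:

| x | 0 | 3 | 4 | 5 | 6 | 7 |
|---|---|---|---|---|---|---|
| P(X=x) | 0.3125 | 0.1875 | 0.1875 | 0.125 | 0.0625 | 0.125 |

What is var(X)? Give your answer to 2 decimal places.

6.03

E[X] = (0)(0.3125) + (3)(0.1875) + (4)(0.1875) + (5)(0.125) + (6)(0.0625) + (7)(0.125) = 3.1875
E[X²] = (0)²(0.3125) + (3)²(0.1875) + (4)²(0.1875) + (5)²(0.125) + (6)²(0.0625) + (7)²(0.125) = 16.1875
var(X) = E[X²] − (E[X])² = 16.1875 − (3.1875)² = 6.02734375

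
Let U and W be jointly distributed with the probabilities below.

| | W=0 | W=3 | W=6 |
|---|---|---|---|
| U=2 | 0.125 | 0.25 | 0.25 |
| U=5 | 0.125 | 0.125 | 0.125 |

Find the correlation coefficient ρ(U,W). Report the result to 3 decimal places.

E[U] = 3.125,  E[W] = 3.375
E[UW] = 10.125
Cov(U,W) = E[UW] − E[U]E[W] = 10.125 − (3.125)(3.375) = -0.421875
Var(U) = 2.109375,  Var(W) = 5.484375
ρ = -0.421875 / √(2.109375·5.484375) ≈ -0.124

-0.124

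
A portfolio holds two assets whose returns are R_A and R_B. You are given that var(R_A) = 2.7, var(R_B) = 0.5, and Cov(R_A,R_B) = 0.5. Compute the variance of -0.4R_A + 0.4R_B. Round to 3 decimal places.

0.352

var(-0.4R_A + 0.4R_B) = (-0.4)²·var(R_A) + (0.4)²·var(R_B) + 2·(-0.4)·(0.4)·Cov(R_A,R_B)
= 0.16·2.7 + 0.16·0.5 + -0.32·0.5 = 0.352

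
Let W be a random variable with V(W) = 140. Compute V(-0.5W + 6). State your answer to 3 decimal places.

V(-0.5W + 6) = (-0.5)²·V(W) = 0.25·140 = 35

35.000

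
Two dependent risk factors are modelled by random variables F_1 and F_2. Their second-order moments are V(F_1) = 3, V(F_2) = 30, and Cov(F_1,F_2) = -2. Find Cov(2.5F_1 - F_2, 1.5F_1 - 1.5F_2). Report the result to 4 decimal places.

Cov(2.5F_1 - F_2, 1.5F_1 - 1.5F_2) = (2.5)(1.5)V(F_1) + (-1)(-1.5)V(F_2) + [(2.5)(-1.5) + (-1)(1.5)]Cov(F_1,F_2)
= 3.75·3 + 1.5·30 + -5.25·-2 = 66.75

66.7500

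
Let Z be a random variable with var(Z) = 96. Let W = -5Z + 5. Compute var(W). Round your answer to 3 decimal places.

var(-5Z + 5) = (-5)²·var(Z) = 25·96 = 2400

2400.000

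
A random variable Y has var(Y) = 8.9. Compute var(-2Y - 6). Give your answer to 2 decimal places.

35.60

var(-2Y - 6) = (-2)²·var(Y) = 4·8.9 = 35.6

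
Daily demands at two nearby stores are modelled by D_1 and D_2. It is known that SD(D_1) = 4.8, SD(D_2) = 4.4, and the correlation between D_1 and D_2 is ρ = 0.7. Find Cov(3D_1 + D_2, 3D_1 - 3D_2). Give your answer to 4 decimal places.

60.5760

Var(D_1) = (4.8)² = 23.04;  Var(D_2) = (4.4)² = 19.36
Cov(D_1,D_2) = ρ·SD(D_1)·SD(D_2) = 0.7·4.8·4.4 = 14.784
Cov(3D_1 + D_2, 3D_1 - 3D_2) = (3)(3)Var(D_1) + (1)(-3)Var(D_2) + [(3)(-3) + (1)(3)]Cov(D_1,D_2)
= 9·23.04 + -3·19.36 + -6·14.784 = 60.576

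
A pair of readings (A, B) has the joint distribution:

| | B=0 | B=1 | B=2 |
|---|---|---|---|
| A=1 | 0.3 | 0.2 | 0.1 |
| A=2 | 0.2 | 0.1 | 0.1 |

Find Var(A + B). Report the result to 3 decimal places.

E[A] = 1.4,  E[B] = 0.7,  E[AB] = 1
Var(A) = 2.2 − (1.4)² = 0.24;  Var(B) = 1.1 − (0.7)² = 0.61
Cov(A,B) = 1 − (1.4)(0.7) = 0.02
Var(A + B) = (1)²·0.24 + (1)²·0.61 + 2·(1)·(1)·0.02 = 0.89

0.890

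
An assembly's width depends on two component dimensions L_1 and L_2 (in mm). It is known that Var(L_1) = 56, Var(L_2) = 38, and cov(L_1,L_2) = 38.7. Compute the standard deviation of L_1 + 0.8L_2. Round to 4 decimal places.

Var(L_1 + 0.8L_2) = (1)²·Var(L_1) + (0.8)²·Var(L_2) + 2·(1)·(0.8)·cov(L_1,L_2)
= 1·56 + 0.64·38 + 1.6·38.7 = 142.24
SD(L_1 + 0.8L_2) = √142.24 ≈ 11.9264

11.9264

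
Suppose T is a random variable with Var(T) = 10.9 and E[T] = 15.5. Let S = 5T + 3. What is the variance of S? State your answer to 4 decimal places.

Var(5T + 3) = (5)²·Var(T) = 25·10.9 = 272.5

272.5000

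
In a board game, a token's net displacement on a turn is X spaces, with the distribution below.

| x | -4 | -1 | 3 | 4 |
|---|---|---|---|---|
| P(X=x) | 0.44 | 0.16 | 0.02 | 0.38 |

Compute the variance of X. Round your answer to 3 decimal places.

13.344

E[X] = (-4)(0.44) + (-1)(0.16) + (3)(0.02) + (4)(0.38) = -0.34
E[X²] = (-4)²(0.44) + (-1)²(0.16) + (3)²(0.02) + (4)²(0.38) = 13.46
Var(X) = E[X²] − (E[X])² = 13.46 − (-0.34)² = 13.3444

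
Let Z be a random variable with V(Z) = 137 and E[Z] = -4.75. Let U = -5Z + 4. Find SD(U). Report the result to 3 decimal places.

58.523

V(-5Z + 4) = (-5)²·137 = 3425
SD(U) = √3425 ≈ 58.523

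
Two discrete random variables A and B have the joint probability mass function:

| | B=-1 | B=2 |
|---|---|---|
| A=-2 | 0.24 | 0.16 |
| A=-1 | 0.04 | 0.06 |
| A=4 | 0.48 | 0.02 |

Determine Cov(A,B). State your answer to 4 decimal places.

E[A] = 1.1,  E[B] = -0.28
E[AB] = -2
Cov(A,B) = E[AB] − E[A]E[B] = -2 − (1.1)(-0.28) = -1.692

-1.6920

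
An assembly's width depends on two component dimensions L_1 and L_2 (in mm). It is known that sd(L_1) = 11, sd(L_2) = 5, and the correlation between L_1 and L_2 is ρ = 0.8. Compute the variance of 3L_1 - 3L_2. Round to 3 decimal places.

var(L_1) = (11)² = 121;  var(L_2) = (5)² = 25
Cov(L_1,L_2) = ρ·sd(L_1)·sd(L_2) = 0.8·11·5 = 44
var(3L_1 - 3L_2) = (3)²·var(L_1) + (-3)²·var(L_2) + 2·(3)·(-3)·Cov(L_1,L_2)
= 9·121 + 9·25 + -18·44 = 522

522.000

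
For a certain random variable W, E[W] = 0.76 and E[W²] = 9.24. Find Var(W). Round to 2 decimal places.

8.66

Var(W) = 9.24 − (0.76)² = 8.6624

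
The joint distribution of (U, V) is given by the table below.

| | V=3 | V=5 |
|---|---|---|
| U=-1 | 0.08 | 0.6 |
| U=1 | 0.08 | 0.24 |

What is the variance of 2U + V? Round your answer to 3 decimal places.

3.558

E[U] = -0.36,  E[V] = 4.68,  E[UV] = -1.8
Var(U) = 1 − (-0.36)² = 0.8704;  Var(V) = 22.44 − (4.68)² = 0.5376
Cov(U,V) = -1.8 − (-0.36)(4.68) = -0.1152
Var(2U + V) = (2)²·0.8704 + (1)²·0.5376 + 2·(2)·(1)·-0.1152 = 3.5584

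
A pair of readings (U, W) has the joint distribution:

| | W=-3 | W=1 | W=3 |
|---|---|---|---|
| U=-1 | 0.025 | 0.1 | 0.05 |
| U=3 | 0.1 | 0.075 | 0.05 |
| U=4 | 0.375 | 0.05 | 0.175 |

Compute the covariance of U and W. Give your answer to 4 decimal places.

-1.2950

E[U] = 2.9,  E[W] = -0.45
E[UW] = -2.6
Cov(U,W) = E[UW] − E[U]E[W] = -2.6 − (2.9)(-0.45) = -1.295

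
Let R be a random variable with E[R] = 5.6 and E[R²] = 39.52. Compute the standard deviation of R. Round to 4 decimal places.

2.8566

V(R) = 39.52 − (5.6)² = 8.16
SD(R) = √8.16 ≈ 2.8566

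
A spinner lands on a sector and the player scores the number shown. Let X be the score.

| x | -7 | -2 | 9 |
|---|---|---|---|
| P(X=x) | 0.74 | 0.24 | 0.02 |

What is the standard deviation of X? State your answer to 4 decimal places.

2.9681

E[X] = (-7)(0.74) + (-2)(0.24) + (9)(0.02) = -5.48
E[X²] = (-7)²(0.74) + (-2)²(0.24) + (9)²(0.02) = 38.84
Var(X) = E[X²] − (E[X])² = 38.84 − (-5.48)² = 8.8096
σ(X) = √8.8096 ≈ 2.9681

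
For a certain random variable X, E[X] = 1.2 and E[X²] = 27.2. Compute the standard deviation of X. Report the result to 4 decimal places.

5.0754

V(X) = 27.2 − (1.2)² = 25.76
σ(X) = √25.76 ≈ 5.0754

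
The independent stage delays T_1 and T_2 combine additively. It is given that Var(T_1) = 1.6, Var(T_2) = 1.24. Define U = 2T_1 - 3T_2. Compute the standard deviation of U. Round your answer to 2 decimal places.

By independence, Var(U) = (2)²Var(T_1) + (-3)²Var(T_2)
= (2)²·1.6 + (-3)²·1.24 = 17.56
SD(U) = √17.56 ≈ 4.19

4.19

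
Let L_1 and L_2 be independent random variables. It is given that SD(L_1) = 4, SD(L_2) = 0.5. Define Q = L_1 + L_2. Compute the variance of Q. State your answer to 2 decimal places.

Var(L_1) = 16, Var(L_2) = 0.25
By independence, Var(Q) = (1)²Var(L_1) + (1)²Var(L_2)
= (1)²·16 + (1)²·0.25 = 16.25

16.25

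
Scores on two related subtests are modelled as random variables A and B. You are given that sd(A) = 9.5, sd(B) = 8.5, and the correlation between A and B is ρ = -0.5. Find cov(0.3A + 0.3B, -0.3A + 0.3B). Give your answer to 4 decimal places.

V(A) = (9.5)² = 90.25;  V(B) = (8.5)² = 72.25
cov(A,B) = ρ·sd(A)·sd(B) = -0.5·9.5·8.5 = -40.375
cov(0.3A + 0.3B, -0.3A + 0.3B) = (0.3)(-0.3)V(A) + (0.3)(0.3)V(B) + [(0.3)(0.3) + (0.3)(-0.3)]cov(A,B)
= -0.09·90.25 + 0.09·72.25 + 0·-40.375 = -1.62

-1.6200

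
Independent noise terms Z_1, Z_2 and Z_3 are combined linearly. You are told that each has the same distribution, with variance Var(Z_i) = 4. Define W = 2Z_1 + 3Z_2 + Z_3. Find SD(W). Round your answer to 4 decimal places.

7.4833

By independence, Var(W) = (2)²Var(Z_1) + (3)²Var(Z_2) + (1)²Var(Z_3)
= (2)²·4 + (3)²·4 + (1)²·4 = 56
SD(W) = √56 ≈ 7.4833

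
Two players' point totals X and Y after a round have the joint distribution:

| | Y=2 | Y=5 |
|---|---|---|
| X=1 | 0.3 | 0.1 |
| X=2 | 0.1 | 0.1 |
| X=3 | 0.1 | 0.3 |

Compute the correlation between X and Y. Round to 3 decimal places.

E[X] = 2,  E[Y] = 3.5
E[XY] = 7.6
Cov(X,Y) = E[XY] − E[X]E[Y] = 7.6 − (2)(3.5) = 0.6
Var(X) = 0.8,  Var(Y) = 2.25
ρ = 0.6 / √(0.8·2.25) ≈ 0.447

0.447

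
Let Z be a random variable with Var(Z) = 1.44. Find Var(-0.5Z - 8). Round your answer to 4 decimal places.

0.3600

Var(-0.5Z - 8) = (-0.5)²·Var(Z) = 0.25·1.44 = 0.36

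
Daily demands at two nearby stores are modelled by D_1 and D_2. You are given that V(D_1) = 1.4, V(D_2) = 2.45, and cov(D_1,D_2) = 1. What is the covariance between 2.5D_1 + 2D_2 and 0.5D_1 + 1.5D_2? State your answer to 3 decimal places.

13.850

cov(2.5D_1 + 2D_2, 0.5D_1 + 1.5D_2) = (2.5)(0.5)V(D_1) + (2)(1.5)V(D_2) + [(2.5)(1.5) + (2)(0.5)]cov(D_1,D_2)
= 1.25·1.4 + 3·2.45 + 4.75·1 = 13.85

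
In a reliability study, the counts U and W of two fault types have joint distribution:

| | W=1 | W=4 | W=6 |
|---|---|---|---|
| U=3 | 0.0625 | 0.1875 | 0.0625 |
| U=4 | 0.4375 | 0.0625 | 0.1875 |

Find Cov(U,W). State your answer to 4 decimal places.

-0.2500

E[U] = 3.6875,  E[W] = 3
E[UW] = 10.8125
Cov(U,W) = E[UW] − E[U]E[W] = 10.8125 − (3.6875)(3) = -0.25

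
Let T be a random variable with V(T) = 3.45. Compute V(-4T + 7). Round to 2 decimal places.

55.20

V(-4T + 7) = (-4)²·V(T) = 16·3.45 = 55.2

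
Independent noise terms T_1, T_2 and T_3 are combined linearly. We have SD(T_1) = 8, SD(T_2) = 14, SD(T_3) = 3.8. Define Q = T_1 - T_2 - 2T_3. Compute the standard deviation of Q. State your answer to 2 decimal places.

Var(T_1) = 64, Var(T_2) = 196, Var(T_3) = 14.44
By independence, Var(Q) = (1)²Var(T_1) + (-1)²Var(T_2) + (-2)²Var(T_3)
= (1)²·64 + (-1)²·196 + (-2)²·14.44 = 317.76
SD(Q) = √317.76 ≈ 17.83

17.83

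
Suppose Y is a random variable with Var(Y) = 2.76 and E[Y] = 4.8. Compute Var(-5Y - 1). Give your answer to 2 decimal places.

Var(-5Y - 1) = (-5)²·Var(Y) = 25·2.76 = 69

69.00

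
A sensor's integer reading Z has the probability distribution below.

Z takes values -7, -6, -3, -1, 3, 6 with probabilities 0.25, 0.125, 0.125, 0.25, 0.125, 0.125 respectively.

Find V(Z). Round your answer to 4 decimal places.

E[Z] = (-7)(0.25) + (-6)(0.125) + (-3)(0.125) + (-1)(0.25) + (3)(0.125) + (6)(0.125) = -2
E[Z²] = (-7)²(0.25) + (-6)²(0.125) + (-3)²(0.125) + (-1)²(0.25) + (3)²(0.125) + (6)²(0.125) = 23.75
V(Z) = E[Z²] − (E[Z])² = 23.75 − (-2)² = 19.75

19.7500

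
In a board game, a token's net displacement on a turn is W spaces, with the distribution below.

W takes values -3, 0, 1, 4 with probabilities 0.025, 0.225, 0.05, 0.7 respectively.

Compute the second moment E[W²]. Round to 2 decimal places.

E[W²] = (-3)²(0.025) + (0)²(0.225) + (1)²(0.05) + (4)²(0.7) = 11.475

11.48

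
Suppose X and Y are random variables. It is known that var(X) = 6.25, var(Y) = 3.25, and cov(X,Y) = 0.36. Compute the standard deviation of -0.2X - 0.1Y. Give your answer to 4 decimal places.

var(-0.2X - 0.1Y) = (-0.2)²·var(X) + (-0.1)²·var(Y) + 2·(-0.2)·(-0.1)·cov(X,Y)
= 0.04·6.25 + 0.01·3.25 + 0.04·0.36 = 0.2969
sd(-0.2X - 0.1Y) = √0.2969 ≈ 0.5449

0.5449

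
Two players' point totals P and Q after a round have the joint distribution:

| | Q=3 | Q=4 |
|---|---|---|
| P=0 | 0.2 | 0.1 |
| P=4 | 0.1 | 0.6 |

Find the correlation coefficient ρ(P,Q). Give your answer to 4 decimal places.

E[P] = 2.8,  E[Q] = 3.7
E[PQ] = 10.8
Cov(P,Q) = E[PQ] − E[P]E[Q] = 10.8 − (2.8)(3.7) = 0.44
Var(P) = 3.36,  Var(Q) = 0.21
ρ = 0.44 / √(3.36·0.21) ≈ 0.5238

0.5238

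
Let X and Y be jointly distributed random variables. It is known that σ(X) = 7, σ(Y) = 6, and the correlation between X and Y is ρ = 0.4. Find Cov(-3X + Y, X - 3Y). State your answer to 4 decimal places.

-87.0000

Var(X) = (7)² = 49;  Var(Y) = (6)² = 36
Cov(X,Y) = ρ·σ(X)·σ(Y) = 0.4·7·6 = 16.8
Cov(-3X + Y, X - 3Y) = (-3)(1)Var(X) + (1)(-3)Var(Y) + [(-3)(-3) + (1)(1)]Cov(X,Y)
= -3·49 + -3·36 + 10·16.8 = -87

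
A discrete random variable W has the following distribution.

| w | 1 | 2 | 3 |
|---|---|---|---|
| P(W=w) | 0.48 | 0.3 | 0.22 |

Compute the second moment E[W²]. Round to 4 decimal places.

E[W²] = (1)²(0.48) + (2)²(0.3) + (3)²(0.22) = 3.66

3.6600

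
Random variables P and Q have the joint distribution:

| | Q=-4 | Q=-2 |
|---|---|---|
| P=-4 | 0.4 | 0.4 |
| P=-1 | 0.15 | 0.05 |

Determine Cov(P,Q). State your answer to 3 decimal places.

E[P] = -3.4,  E[Q] = -3.1
E[PQ] = 10.3
Cov(P,Q) = E[PQ] − E[P]E[Q] = 10.3 − (-3.4)(-3.1) = -0.24

-0.240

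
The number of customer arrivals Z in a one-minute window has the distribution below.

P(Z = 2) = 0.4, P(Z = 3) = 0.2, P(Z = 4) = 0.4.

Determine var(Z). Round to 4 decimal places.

0.8000

E[Z] = (2)(0.4) + (3)(0.2) + (4)(0.4) = 3
E[Z²] = (2)²(0.4) + (3)²(0.2) + (4)²(0.4) = 9.8
var(Z) = E[Z²] − (E[Z])² = 9.8 − (3)² = 0.8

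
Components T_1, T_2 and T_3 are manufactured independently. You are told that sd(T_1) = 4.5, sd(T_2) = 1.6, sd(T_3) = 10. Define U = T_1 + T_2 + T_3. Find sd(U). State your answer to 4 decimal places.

11.0820

var(T_1) = 20.25, var(T_2) = 2.56, var(T_3) = 100
By independence, var(U) = (1)²var(T_1) + (1)²var(T_2) + (1)²var(T_3)
= (1)²·20.25 + (1)²·2.56 + (1)²·100 = 122.81
sd(U) = √122.81 ≈ 11.0820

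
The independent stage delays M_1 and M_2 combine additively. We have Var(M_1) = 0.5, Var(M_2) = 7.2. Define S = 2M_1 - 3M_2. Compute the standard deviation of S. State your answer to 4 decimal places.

By independence, Var(S) = (2)²Var(M_1) + (-3)²Var(M_2)
= (2)²·0.5 + (-3)²·7.2 = 66.8
SD(S) = √66.8 ≈ 8.1731

8.1731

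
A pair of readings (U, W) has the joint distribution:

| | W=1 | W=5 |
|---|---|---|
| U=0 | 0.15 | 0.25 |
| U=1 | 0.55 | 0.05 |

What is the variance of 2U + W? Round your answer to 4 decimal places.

E[U] = 0.6,  E[W] = 2.2,  E[UW] = 0.8
Var(U) = 0.6 − (0.6)² = 0.24;  Var(W) = 8.2 − (2.2)² = 3.36
Cov(U,W) = 0.8 − (0.6)(2.2) = -0.52
Var(2U + W) = (2)²·0.24 + (1)²·3.36 + 2·(2)·(1)·-0.52 = 2.24

2.2400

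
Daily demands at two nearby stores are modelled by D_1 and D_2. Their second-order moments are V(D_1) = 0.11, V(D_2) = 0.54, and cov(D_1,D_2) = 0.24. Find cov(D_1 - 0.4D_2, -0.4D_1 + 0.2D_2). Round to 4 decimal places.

-0.0008

cov(D_1 - 0.4D_2, -0.4D_1 + 0.2D_2) = (1)(-0.4)V(D_1) + (-0.4)(0.2)V(D_2) + [(1)(0.2) + (-0.4)(-0.4)]cov(D_1,D_2)
= -0.4·0.11 + -0.08·0.54 + 0.36·0.24 = -0.0008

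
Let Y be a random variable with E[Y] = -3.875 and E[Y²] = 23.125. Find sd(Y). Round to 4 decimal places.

var(Y) = 23.125 − (-3.875)² = 8.109375
sd(Y) = √8.109375 ≈ 2.8477

2.8477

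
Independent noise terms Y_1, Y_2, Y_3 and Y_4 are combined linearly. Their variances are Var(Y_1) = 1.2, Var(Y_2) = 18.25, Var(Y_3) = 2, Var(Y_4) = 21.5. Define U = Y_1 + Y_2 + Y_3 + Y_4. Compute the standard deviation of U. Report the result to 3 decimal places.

By independence, Var(U) = (1)²Var(Y_1) + (1)²Var(Y_2) + (1)²Var(Y_3) + (1)²Var(Y_4)
= (1)²·1.2 + (1)²·18.25 + (1)²·2 + (1)²·21.5 = 42.95
σ(U) = √42.95 ≈ 6.554

6.554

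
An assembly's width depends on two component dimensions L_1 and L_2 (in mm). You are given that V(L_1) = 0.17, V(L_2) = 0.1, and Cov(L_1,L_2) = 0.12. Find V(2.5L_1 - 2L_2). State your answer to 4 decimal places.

V(2.5L_1 - 2L_2) = (2.5)²·V(L_1) + (-2)²·V(L_2) + 2·(2.5)·(-2)·Cov(L_1,L_2)
= 6.25·0.17 + 4·0.1 + -10·0.12 = 0.2625

0.2625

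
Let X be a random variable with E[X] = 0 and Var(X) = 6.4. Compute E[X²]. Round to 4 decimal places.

E[X²] = Var(X) + (E[X])² = 6.4 + (0)² = 6.4

6.4000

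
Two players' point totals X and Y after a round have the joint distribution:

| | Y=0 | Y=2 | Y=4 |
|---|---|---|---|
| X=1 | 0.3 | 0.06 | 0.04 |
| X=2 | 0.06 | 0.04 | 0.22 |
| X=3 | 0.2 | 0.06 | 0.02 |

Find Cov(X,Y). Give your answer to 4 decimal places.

E[X] = 1.88,  E[Y] = 1.44
E[XY] = 2.8
Cov(X,Y) = E[XY] − E[X]E[Y] = 2.8 − (1.88)(1.44) = 0.0928

0.0928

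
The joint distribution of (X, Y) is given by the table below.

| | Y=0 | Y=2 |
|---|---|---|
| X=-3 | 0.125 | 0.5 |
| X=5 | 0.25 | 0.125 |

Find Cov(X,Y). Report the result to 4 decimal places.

E[X] = 0,  E[Y] = 1.25
E[XY] = -1.75
Cov(X,Y) = E[XY] − E[X]E[Y] = -1.75 − (0)(1.25) = -1.75

-1.7500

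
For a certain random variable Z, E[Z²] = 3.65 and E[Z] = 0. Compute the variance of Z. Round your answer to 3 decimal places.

Var(Z) = 3.65 − (0)² = 3.65

3.650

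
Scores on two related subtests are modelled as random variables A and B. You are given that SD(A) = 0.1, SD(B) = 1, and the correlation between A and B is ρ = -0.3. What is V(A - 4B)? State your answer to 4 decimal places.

16.2500

V(A) = (0.1)² = 0.01;  V(B) = (1)² = 1
Cov(A,B) = ρ·SD(A)·SD(B) = -0.3·0.1·1 = -0.03
V(A - 4B) = (1)²·V(A) + (-4)²·V(B) + 2·(1)·(-4)·Cov(A,B)
= 1·0.01 + 16·1 + -8·-0.03 = 16.25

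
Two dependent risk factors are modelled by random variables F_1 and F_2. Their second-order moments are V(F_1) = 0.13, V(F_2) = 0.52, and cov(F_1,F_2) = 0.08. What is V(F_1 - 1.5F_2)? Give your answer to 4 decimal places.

V(F_1 - 1.5F_2) = (1)²·V(F_1) + (-1.5)²·V(F_2) + 2·(1)·(-1.5)·cov(F_1,F_2)
= 1·0.13 + 2.25·0.52 + -3·0.08 = 1.06

1.0600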